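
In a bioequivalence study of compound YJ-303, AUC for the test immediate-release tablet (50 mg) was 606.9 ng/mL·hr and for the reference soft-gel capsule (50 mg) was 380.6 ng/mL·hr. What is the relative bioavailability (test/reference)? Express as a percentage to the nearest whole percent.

F_rel = 159%

F_rel = (AUC_test/D_test) / (AUC_ref/D_ref)
      = (606.9/50) / (380.6/50)
      = 12.138 / 7.612 = 1.5946 = 159.46%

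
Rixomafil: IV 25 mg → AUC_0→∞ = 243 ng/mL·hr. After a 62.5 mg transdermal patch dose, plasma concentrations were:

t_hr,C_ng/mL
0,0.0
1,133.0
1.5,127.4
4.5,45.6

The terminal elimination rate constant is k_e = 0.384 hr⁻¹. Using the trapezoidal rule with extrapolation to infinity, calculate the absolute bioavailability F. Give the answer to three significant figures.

F = 0.839

Trapezoidal AUC_0→4.5 (transdermal patch):
  [0→1]: (0.0+133.0)/2 × 1 = 66.5
  [1→1.5]: (133.0+127.4)/2 × 0.5 = 65.1
  [1.5→4.5]: (127.4+45.6)/2 × 3 = 259.5
  Sum = 391.1 ng/mL·hr
Tail: C_last/k_e = 45.6/0.384 = 118.750
AUC_0→∞ (transdermal patch) = 391.1 + 118.750 = 509.85 ng/mL·hr
F = (AUC_ev/D_ev)/(AUC_iv/D_iv) = (509.85/62.5)/(243/25) = 8.1576/9.72 = 0.8393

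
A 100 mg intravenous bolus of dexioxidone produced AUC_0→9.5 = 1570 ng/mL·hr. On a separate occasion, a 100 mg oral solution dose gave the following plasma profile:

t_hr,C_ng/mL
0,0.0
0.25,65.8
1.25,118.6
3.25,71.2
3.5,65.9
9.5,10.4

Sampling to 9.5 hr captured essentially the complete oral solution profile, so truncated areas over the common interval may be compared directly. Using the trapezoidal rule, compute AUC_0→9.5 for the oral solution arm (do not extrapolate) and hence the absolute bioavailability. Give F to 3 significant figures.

F = 0.342

Trapezoidal AUC_0→9.5 (oral solution):
  [0→0.25]: (0.0+65.8)/2 × 0.25 = 8.225
  [0.25→1.25]: (65.8+118.6)/2 × 1 = 92.2
  [1.25→3.25]: (118.6+71.2)/2 × 2 = 189.8
  [3.25→3.5]: (71.2+65.9)/2 × 0.25 = 17.1375
  [3.5→9.5]: (65.9+10.4)/2 × 6 = 228.9
  Sum = 536.2625 ng/mL·hr
F = (AUC_ev/D_ev)/(AUC_iv/D_iv) = (536.2625/100)/(1570/100) = 5.362625/15.7 = 0.3416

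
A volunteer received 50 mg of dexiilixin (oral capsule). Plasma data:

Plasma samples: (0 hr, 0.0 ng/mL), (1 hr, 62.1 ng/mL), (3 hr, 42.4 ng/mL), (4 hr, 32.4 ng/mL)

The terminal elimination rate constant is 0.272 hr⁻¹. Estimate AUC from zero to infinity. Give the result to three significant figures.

AUC = 292 ng/mL·hr

Trapezoidal AUC_0→4:
  [0→1]: (0.0+62.1)/2 × 1 = 31.05
  [1→3]: (62.1+42.4)/2 × 2 = 104.5
  [3→4]: (42.4+32.4)/2 × 1 = 37.4
  Sum = 172.95 ng/mL·hr
Extrapolated tail: C_last / k_e = 32.4 / 0.272 = 119.118
AUC_0→∞ = 172.95 + 119.118 = 292.068 ng/mL·hr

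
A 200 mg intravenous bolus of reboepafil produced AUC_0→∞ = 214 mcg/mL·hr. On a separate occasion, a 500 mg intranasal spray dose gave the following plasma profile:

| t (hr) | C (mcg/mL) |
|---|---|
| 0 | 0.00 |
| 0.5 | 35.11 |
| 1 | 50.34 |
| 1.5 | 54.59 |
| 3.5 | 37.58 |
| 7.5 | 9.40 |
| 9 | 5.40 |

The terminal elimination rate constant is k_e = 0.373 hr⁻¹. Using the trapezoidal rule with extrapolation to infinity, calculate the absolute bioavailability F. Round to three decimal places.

Trapezoidal AUC_0→9 (intranasal spray):
  [0→0.5]: (0.00+35.11)/2 × 0.5 = 8.7775
  [0.5→1]: (35.11+50.34)/2 × 0.5 = 21.3625
  [1→1.5]: (50.34+54.59)/2 × 0.5 = 26.2325
  [1.5→3.5]: (54.59+37.58)/2 × 2 = 92.17
  [3.5→7.5]: (37.58+9.40)/2 × 4 = 93.96
  [7.5→9]: (9.40+5.40)/2 × 1.5 = 11.1
  Sum = 253.6025 mcg/mL·hr
Tail: C_last/k_e = 5.40/0.373 = 14.477
AUC_0→∞ (intranasal spray) = 253.6025 + 14.477 = 268.0795 mcg/mL·hr
F = (AUC_ev/D_ev)/(AUC_iv/D_iv) = (268.0795/500)/(214/200) = 0.536159/1.07 = 0.5011

F = 0.501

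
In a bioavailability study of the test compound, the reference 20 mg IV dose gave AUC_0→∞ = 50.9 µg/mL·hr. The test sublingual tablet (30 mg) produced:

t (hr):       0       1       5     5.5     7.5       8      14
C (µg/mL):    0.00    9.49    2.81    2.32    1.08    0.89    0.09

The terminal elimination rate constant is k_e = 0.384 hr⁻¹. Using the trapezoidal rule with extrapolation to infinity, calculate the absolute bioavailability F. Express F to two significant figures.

Trapezoidal AUC_0→14 (sublingual tablet):
  [0→1]: (0.00+9.49)/2 × 1 = 4.745
  [1→5]: (9.49+2.81)/2 × 4 = 24.6
  [5→5.5]: (2.81+2.32)/2 × 0.5 = 1.2825
  [5.5→7.5]: (2.32+1.08)/2 × 2 = 3.4
  [7.5→8]: (1.08+0.89)/2 × 0.5 = 0.4925
  [8→14]: (0.89+0.09)/2 × 6 = 2.94
  Sum = 37.46 µg/mL·hr
Tail: C_last/k_e = 0.09/0.384 = 0.234
AUC_0→∞ (sublingual tablet) = 37.46 + 0.234 = 37.694 µg/mL·hr
F = (AUC_ev/D_ev)/(AUC_iv/D_iv) = (37.694/30)/(50.9/20) = 1.25647/2.545 = 0.4937

F = 0.49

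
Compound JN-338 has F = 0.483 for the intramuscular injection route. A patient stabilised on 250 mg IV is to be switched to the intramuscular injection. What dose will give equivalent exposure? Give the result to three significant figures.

D_intramuscular = 518 mg

For equal systemic exposure: F × D_ev = D_iv
D_ev = D_iv / F = 250 / 0.483 = 517.598 mg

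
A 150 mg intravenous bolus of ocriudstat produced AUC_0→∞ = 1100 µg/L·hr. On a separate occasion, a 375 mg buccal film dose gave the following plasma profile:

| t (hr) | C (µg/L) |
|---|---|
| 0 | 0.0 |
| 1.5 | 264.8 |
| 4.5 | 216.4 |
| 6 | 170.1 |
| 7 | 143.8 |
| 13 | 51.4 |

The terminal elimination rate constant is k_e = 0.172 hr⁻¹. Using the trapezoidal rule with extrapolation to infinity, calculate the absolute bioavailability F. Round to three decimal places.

F = 0.819

Trapezoidal AUC_0→13 (buccal film):
  [0→1.5]: (0.0+264.8)/2 × 1.5 = 198.6
  [1.5→4.5]: (264.8+216.4)/2 × 3 = 721.8
  [4.5→6]: (216.4+170.1)/2 × 1.5 = 289.875
  [6→7]: (170.1+143.8)/2 × 1 = 156.95
  [7→13]: (143.8+51.4)/2 × 6 = 585.6
  Sum = 1952.825 µg/L·hr
Tail: C_last/k_e = 51.4/0.172 = 298.837
AUC_0→∞ (buccal film) = 1952.825 + 298.837 = 2251.662 µg/L·hr
F = (AUC_ev/D_ev)/(AUC_iv/D_iv) = (2251.662/375)/(1100/150) = 6.004432/7.33333 = 0.8188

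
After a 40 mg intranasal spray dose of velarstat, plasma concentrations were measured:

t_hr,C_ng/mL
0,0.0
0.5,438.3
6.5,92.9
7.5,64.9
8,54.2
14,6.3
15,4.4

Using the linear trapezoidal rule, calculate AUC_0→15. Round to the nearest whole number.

Trapezoidal AUC_0→15:
  [0→0.5]: (0.0+438.3)/2 × 0.5 = 109.575
  [0.5→6.5]: (438.3+92.9)/2 × 6 = 1593.6
  [6.5→7.5]: (92.9+64.9)/2 × 1 = 78.9
  [7.5→8]: (64.9+54.2)/2 × 0.5 = 29.775
  [8→14]: (54.2+6.3)/2 × 6 = 181.5
  [14→15]: (6.3+4.4)/2 × 1 = 5.35
  Sum = 1998.7 ng/mL·hr

AUC = 1999 ng/mL·hr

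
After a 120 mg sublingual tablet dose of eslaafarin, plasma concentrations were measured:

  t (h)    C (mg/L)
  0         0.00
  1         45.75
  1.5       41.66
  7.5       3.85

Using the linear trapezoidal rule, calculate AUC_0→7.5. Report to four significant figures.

AUC = 181.3 mg/L·h

Trapezoidal AUC_0→7.5:
  [0→1]: (0.00+45.75)/2 × 1 = 22.875
  [1→1.5]: (45.75+41.66)/2 × 0.5 = 21.8525
  [1.5→7.5]: (41.66+3.85)/2 × 6 = 136.53
  Sum = 181.2575 mg/L·h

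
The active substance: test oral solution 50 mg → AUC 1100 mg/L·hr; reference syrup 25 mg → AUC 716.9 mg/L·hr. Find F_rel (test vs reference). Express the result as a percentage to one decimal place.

F_rel = (AUC_test/D_test) / (AUC_ref/D_ref)
      = (1100/50) / (716.9/25)
      = 22 / 28.676 = 0.7672 = 76.72%

F_rel = 76.7%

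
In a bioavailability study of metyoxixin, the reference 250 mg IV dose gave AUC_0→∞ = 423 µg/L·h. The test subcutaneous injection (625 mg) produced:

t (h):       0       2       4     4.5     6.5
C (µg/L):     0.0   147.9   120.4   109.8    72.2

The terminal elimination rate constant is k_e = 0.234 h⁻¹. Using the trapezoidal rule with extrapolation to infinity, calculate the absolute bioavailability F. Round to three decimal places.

F = 0.912

Trapezoidal AUC_0→6.5 (subcutaneous injection):
  [0→2]: (0.0+147.9)/2 × 2 = 147.9
  [2→4]: (147.9+120.4)/2 × 2 = 268.3
  [4→4.5]: (120.4+109.8)/2 × 0.5 = 57.55
  [4.5→6.5]: (109.8+72.2)/2 × 2 = 182.0
  Sum = 655.75 µg/L·h
Tail: C_last/k_e = 72.2/0.234 = 308.547
AUC_0→∞ (subcutaneous injection) = 655.75 + 308.547 = 964.297 µg/L·h
F = (AUC_ev/D_ev)/(AUC_iv/D_iv) = (964.297/625)/(423/250) = 1.5428752/1.692 = 0.9119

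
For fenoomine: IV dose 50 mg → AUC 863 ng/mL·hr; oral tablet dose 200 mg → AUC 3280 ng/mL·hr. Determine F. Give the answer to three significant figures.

F = 0.950

F = (AUC_ev / D_ev) / (AUC_iv / D_iv)
  = (3280/200) / (863/50)
  = 16.4 / 17.26 = 0.9502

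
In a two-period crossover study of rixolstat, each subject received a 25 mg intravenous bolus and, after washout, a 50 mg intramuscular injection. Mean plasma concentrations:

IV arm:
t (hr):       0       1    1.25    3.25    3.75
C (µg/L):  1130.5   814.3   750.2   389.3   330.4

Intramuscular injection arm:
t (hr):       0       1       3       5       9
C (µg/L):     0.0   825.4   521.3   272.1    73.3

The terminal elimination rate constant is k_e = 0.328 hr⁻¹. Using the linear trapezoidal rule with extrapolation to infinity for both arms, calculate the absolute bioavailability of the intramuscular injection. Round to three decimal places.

Trapezoidal AUC_0→3.75 (IV):
  [0→1]: (1130.5+814.3)/2 × 1 = 972.4
  [1→1.25]: (814.3+750.2)/2 × 0.25 = 195.5625
  [1.25→3.25]: (750.2+389.3)/2 × 2 = 1139.5
  [3.25→3.75]: (389.3+330.4)/2 × 0.5 = 179.925
  Sum = 2487.3875 µg/L·hr
IV tail: 330.4/0.328 = 1007.317; AUC_iv,0→∞ = 2487.3875 + 1007.317 = 3494.7045 µg/L·hr
Trapezoidal AUC_0→9 (intramuscular injection):
  [0→1]: (0.0+825.4)/2 × 1 = 412.7
  [1→3]: (825.4+521.3)/2 × 2 = 1346.7
  [3→5]: (521.3+272.1)/2 × 2 = 793.4
  [5→9]: (272.1+73.3)/2 × 4 = 690.8
  Sum = 3243.6 µg/L·hr
intramuscular injection tail: 73.3/0.328 = 223.476; AUC_ev,0→∞ = 3243.6 + 223.476 = 3467.076 µg/L·hr
F = (AUC_ev/D_ev)/(AUC_iv/D_iv) = (3467.076/50)/(3494.7045/25) = 69.34152/139.78818 = 0.4960

F = 0.496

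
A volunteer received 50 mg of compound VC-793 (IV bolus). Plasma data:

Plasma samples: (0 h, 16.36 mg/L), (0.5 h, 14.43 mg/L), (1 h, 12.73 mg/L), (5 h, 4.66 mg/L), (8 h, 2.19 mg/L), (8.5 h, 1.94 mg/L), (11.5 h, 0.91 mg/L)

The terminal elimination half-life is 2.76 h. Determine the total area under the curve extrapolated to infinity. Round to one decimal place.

AUC = 68.5 mg/L·h

Trapezoidal AUC_0→11.5:
  [0→0.5]: (16.36+14.43)/2 × 0.5 = 7.6975
  [0.5→1]: (14.43+12.73)/2 × 0.5 = 6.79
  [1→5]: (12.73+4.66)/2 × 4 = 34.78
  [5→8]: (4.66+2.19)/2 × 3 = 10.275
  [8→8.5]: (2.19+1.94)/2 × 0.5 = 1.0325
  [8.5→11.5]: (1.94+0.91)/2 × 3 = 4.275
  Sum = 64.85 mg/L·h
k_e = ln2 / t½ = 0.693147 / 2.76 = 0.2511 h^-1
Extrapolated tail: C_last / k_e = 0.91 / 0.2511 = 3.624
AUC_0→∞ = 64.85 + 3.624 = 68.474 mg/L·h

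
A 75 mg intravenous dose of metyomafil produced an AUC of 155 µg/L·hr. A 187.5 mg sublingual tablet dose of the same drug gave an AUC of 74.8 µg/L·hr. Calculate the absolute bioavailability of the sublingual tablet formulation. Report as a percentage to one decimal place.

F = 19.3%

F = (AUC_ev / D_ev) / (AUC_iv / D_iv)
  = (74.8/187.5) / (155/75)
  = 0.398933 / 2.06667 = 0.1930
  = 19.30%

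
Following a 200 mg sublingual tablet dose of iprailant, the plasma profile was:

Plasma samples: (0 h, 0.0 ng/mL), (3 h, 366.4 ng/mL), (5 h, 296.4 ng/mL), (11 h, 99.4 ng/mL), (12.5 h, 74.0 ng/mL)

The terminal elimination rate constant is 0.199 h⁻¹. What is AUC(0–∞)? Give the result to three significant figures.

Trapezoidal AUC_0→12.5:
  [0→3]: (0.0+366.4)/2 × 3 = 549.6
  [3→5]: (366.4+296.4)/2 × 2 = 662.8
  [5→11]: (296.4+99.4)/2 × 6 = 1187.4
  [11→12.5]: (99.4+74.0)/2 × 1.5 = 130.05
  Sum = 2529.85 ng/mL·h
Extrapolated tail: C_last / k_e = 74.0 / 0.199 = 371.859
AUC_0→∞ = 2529.85 + 371.859 = 2901.709 ng/mL·h

AUC = 2900 ng/mL·h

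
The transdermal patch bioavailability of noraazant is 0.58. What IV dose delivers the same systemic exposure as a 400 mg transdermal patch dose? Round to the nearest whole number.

D_iv = 232 mg

Systemic exposure from an extravascular dose = F × D_ev, so the equivalent IV dose is F × D_ev.
D_iv = F × D_ev = 0.58 × 400 = 232 mg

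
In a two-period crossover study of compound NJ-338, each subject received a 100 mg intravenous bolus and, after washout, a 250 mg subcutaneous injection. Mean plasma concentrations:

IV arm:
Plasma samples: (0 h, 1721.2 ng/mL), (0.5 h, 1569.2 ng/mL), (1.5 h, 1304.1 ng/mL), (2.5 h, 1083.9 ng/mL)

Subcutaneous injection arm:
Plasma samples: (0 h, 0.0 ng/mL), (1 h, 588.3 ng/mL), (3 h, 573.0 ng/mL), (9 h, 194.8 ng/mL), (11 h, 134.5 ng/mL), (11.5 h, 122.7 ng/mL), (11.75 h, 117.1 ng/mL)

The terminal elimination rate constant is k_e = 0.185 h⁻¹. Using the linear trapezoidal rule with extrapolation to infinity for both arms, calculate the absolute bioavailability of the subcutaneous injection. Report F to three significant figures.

Trapezoidal AUC_0→2.5 (IV):
  [0→0.5]: (1721.2+1569.2)/2 × 0.5 = 822.6
  [0.5→1.5]: (1569.2+1304.1)/2 × 1 = 1436.65
  [1.5→2.5]: (1304.1+1083.9)/2 × 1 = 1194.0
  Sum = 3453.25 ng/mL·h
IV tail: 1083.9/0.185 = 5858.919; AUC_iv,0→∞ = 3453.25 + 5858.919 = 9312.169 ng/mL·h
Trapezoidal AUC_0→11.75 (subcutaneous injection):
  [0→1]: (0.0+588.3)/2 × 1 = 294.15
  [1→3]: (588.3+573.0)/2 × 2 = 1161.3
  [3→9]: (573.0+194.8)/2 × 6 = 2303.4
  [9→11]: (194.8+134.5)/2 × 2 = 329.3
  [11→11.5]: (134.5+122.7)/2 × 0.5 = 64.3
  [11.5→11.75]: (122.7+117.1)/2 × 0.25 = 29.975
  Sum = 4182.425 ng/mL·h
subcutaneous injection tail: 117.1/0.185 = 632.973; AUC_ev,0→∞ = 4182.425 + 632.973 = 4815.398 ng/mL·h
F = (AUC_ev/D_ev)/(AUC_iv/D_iv) = (4815.398/250)/(9312.169/100) = 19.261592/93.12169 = 0.2068

F = 0.207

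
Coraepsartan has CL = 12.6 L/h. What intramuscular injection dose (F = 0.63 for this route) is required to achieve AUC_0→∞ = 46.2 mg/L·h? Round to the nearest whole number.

Dose = CL × AUC_0→∞ / F
     = 12.6 × 46.2 / 0.63 = 924 mg

Dose = 924 mg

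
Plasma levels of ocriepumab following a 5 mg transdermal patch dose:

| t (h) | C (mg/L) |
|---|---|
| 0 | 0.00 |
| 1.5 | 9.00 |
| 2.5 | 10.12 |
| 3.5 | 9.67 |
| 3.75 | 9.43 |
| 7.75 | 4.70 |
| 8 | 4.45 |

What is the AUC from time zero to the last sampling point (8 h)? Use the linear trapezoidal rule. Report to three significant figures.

Trapezoidal AUC_0→8:
  [0→1.5]: (0.00+9.00)/2 × 1.5 = 6.75
  [1.5→2.5]: (9.00+10.12)/2 × 1 = 9.56
  [2.5→3.5]: (10.12+9.67)/2 × 1 = 9.895
  [3.5→3.75]: (9.67+9.43)/2 × 0.25 = 2.3875
  [3.75→7.75]: (9.43+4.70)/2 × 4 = 28.26
  [7.75→8]: (4.70+4.45)/2 × 0.25 = 1.14375
  Sum = 57.99625 mg/L·h

AUC = 58.0 mg/L·h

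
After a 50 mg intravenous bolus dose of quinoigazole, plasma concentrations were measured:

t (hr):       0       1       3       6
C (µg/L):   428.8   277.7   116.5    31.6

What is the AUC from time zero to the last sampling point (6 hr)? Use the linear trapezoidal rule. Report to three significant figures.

Trapezoidal AUC_0→6:
  [0→1]: (428.8+277.7)/2 × 1 = 353.25
  [1→3]: (277.7+116.5)/2 × 2 = 394.2
  [3→6]: (116.5+31.6)/2 × 3 = 222.15
  Sum = 969.6 µg/L·hr

AUC = 970 µg/L·hr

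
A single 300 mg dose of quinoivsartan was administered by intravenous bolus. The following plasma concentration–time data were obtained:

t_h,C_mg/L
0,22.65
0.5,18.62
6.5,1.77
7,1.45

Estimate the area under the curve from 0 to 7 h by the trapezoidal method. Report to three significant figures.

Trapezoidal AUC_0→7:
  [0→0.5]: (22.65+18.62)/2 × 0.5 = 10.3175
  [0.5→6.5]: (18.62+1.77)/2 × 6 = 61.17
  [6.5→7]: (1.77+1.45)/2 × 0.5 = 0.805
  Sum = 72.2925 mg/L·h

AUC = 72.3 mg/L·h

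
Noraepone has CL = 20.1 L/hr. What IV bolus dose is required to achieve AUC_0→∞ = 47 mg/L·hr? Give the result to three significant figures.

Dose = 945 mg

Dose_iv = CL × AUC_0→∞
     = 20.1 × 47 = 944.7 mg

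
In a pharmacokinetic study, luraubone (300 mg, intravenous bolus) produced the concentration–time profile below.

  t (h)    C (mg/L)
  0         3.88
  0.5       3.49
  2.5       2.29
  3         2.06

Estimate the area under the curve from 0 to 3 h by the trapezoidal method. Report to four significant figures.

AUC = 8.710 mg/L·h

Trapezoidal AUC_0→3:
  [0→0.5]: (3.88+3.49)/2 × 0.5 = 1.8425
  [0.5→2.5]: (3.49+2.29)/2 × 2 = 5.78
  [2.5→3]: (2.29+2.06)/2 × 0.5 = 1.0875
  Sum = 8.71 mg/L·h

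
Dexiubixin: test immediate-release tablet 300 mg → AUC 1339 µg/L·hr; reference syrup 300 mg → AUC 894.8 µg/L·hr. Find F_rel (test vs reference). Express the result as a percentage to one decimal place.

F_rel = (AUC_test/D_test) / (AUC_ref/D_ref)
      = (1339/300) / (894.8/300)
      = 4.46333 / 2.98267 = 1.4964 = 149.64%

F_rel = 149.6%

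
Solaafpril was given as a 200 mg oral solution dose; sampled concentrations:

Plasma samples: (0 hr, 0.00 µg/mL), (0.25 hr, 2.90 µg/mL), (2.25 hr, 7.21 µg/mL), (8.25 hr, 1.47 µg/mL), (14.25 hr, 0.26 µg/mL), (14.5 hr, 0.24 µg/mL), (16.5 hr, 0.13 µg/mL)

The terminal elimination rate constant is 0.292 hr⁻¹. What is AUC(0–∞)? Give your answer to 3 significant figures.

Trapezoidal AUC_0→16.5:
  [0→0.25]: (0.00+2.90)/2 × 0.25 = 0.3625
  [0.25→2.25]: (2.90+7.21)/2 × 2 = 10.11
  [2.25→8.25]: (7.21+1.47)/2 × 6 = 26.04
  [8.25→14.25]: (1.47+0.26)/2 × 6 = 5.19
  [14.25→14.5]: (0.26+0.24)/2 × 0.25 = 0.0625
  [14.5→16.5]: (0.24+0.13)/2 × 2 = 0.37
  Sum = 42.135 µg/mL·hr
Extrapolated tail: C_last / k_e = 0.13 / 0.292 = 0.445
AUC_0→∞ = 42.135 + 0.445 = 42.58 µg/mL·hr

AUC = 42.6 µg/mL·hr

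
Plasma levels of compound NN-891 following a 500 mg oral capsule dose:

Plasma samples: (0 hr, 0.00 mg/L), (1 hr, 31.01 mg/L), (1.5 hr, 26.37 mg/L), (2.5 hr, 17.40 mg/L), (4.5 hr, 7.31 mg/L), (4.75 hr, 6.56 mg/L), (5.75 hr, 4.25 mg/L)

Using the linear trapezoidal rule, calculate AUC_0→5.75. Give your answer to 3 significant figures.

AUC = 83.6 mg/L·hr

Trapezoidal AUC_0→5.75:
  [0→1]: (0.00+31.01)/2 × 1 = 15.505
  [1→1.5]: (31.01+26.37)/2 × 0.5 = 14.345
  [1.5→2.5]: (26.37+17.40)/2 × 1 = 21.885
  [2.5→4.5]: (17.40+7.31)/2 × 2 = 24.71
  [4.5→4.75]: (7.31+6.56)/2 × 0.25 = 1.73375
  [4.75→5.75]: (6.56+4.25)/2 × 1 = 5.405
  Sum = 83.58375 mg/L·hr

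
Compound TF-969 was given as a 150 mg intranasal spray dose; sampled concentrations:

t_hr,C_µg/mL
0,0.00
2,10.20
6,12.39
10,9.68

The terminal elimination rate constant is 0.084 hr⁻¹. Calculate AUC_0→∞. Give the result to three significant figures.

Trapezoidal AUC_0→10:
  [0→2]: (0.00+10.20)/2 × 2 = 10.2
  [2→6]: (10.20+12.39)/2 × 4 = 45.18
  [6→10]: (12.39+9.68)/2 × 4 = 44.14
  Sum = 99.52 µg/mL·hr
Extrapolated tail: C_last / k_e = 9.68 / 0.084 = 115.238
AUC_0→∞ = 99.52 + 115.238 = 214.758 µg/mL·hr

AUC = 215 µg/mL·hr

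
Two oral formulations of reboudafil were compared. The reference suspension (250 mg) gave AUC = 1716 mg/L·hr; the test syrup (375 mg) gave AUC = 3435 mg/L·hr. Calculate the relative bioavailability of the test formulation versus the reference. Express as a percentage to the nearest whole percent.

F_rel = 133%

F_rel = (AUC_test/D_test) / (AUC_ref/D_ref)
      = (3435/375) / (1716/250)
      = 9.16 / 6.864 = 1.3345 = 133.45%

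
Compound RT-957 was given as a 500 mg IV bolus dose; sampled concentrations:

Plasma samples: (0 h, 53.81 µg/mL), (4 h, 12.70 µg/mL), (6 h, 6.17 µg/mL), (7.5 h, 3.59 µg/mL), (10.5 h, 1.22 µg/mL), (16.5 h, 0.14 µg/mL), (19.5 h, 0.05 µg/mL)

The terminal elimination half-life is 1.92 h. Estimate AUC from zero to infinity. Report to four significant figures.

AUC = 170.9 µg/mL·h

Trapezoidal AUC_0→19.5:
  [0→4]: (53.81+12.70)/2 × 4 = 133.02
  [4→6]: (12.70+6.17)/2 × 2 = 18.87
  [6→7.5]: (6.17+3.59)/2 × 1.5 = 7.32
  [7.5→10.5]: (3.59+1.22)/2 × 3 = 7.215
  [10.5→16.5]: (1.22+0.14)/2 × 6 = 4.08
  [16.5→19.5]: (0.14+0.05)/2 × 3 = 0.285
  Sum = 170.79 µg/mL·h
k_e = ln2 / t½ = 0.693147 / 1.92 = 0.3610 h^-1
Extrapolated tail: C_last / k_e = 0.05 / 0.361 = 0.139
AUC_0→∞ = 170.79 + 0.139 = 170.929 µg/mL·h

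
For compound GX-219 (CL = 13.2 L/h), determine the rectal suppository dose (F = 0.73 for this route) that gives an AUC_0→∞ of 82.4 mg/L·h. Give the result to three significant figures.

Dose = 1490 mg

Dose = CL × AUC_0→∞ / F
     = 13.2 × 82.4 / 0.73 = 1489.97 mg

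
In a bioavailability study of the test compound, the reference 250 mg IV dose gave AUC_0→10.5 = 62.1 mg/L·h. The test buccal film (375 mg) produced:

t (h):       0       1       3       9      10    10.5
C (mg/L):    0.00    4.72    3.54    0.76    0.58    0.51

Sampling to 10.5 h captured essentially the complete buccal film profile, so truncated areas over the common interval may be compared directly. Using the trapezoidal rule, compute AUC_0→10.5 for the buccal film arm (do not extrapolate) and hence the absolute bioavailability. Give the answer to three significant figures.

Trapezoidal AUC_0→10.5 (buccal film):
  [0→1]: (0.00+4.72)/2 × 1 = 2.36
  [1→3]: (4.72+3.54)/2 × 2 = 8.26
  [3→9]: (3.54+0.76)/2 × 6 = 12.9
  [9→10]: (0.76+0.58)/2 × 1 = 0.67
  [10→10.5]: (0.58+0.51)/2 × 0.5 = 0.2725
  Sum = 24.4625 mg/L·h
F = (AUC_ev/D_ev)/(AUC_iv/D_iv) = (24.4625/375)/(62.1/250) = 0.0652333/0.2484 = 0.2626

F = 0.263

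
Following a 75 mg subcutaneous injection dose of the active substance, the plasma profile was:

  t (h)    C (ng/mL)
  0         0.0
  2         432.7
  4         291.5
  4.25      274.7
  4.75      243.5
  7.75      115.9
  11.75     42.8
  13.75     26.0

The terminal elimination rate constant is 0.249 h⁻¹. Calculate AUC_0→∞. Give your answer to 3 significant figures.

AUC = 2390 ng/mL·h

Trapezoidal AUC_0→13.75:
  [0→2]: (0.0+432.7)/2 × 2 = 432.7
  [2→4]: (432.7+291.5)/2 × 2 = 724.2
  [4→4.25]: (291.5+274.7)/2 × 0.25 = 70.775
  [4.25→4.75]: (274.7+243.5)/2 × 0.5 = 129.55
  [4.75→7.75]: (243.5+115.9)/2 × 3 = 539.1
  [7.75→11.75]: (115.9+42.8)/2 × 4 = 317.4
  [11.75→13.75]: (42.8+26.0)/2 × 2 = 68.8
  Sum = 2282.525 ng/mL·h
Extrapolated tail: C_last / k_e = 26.0 / 0.249 = 104.418
AUC_0→∞ = 2282.525 + 104.418 = 2386.943 ng/mL·h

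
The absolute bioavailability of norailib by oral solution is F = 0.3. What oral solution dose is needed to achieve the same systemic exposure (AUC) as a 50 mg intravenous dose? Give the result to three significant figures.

For equal systemic exposure: F × D_ev = D_iv
D_ev = D_iv / F = 50 / 0.3 = 166.667 mg

D_oral = 167 mg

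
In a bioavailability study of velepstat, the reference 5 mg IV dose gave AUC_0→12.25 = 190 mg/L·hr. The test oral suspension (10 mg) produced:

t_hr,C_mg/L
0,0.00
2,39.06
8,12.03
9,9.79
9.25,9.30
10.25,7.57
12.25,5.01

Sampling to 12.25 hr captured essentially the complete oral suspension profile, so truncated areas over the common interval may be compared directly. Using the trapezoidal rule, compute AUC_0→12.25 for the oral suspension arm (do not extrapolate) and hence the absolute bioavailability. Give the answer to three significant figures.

Trapezoidal AUC_0→12.25 (oral suspension):
  [0→2]: (0.00+39.06)/2 × 2 = 39.06
  [2→8]: (39.06+12.03)/2 × 6 = 153.27
  [8→9]: (12.03+9.79)/2 × 1 = 10.91
  [9→9.25]: (9.79+9.30)/2 × 0.25 = 2.38625
  [9.25→10.25]: (9.30+7.57)/2 × 1 = 8.435
  [10.25→12.25]: (7.57+5.01)/2 × 2 = 12.58
  Sum = 226.64125 mg/L·hr
F = (AUC_ev/D_ev)/(AUC_iv/D_iv) = (226.64125/10)/(190/5) = 22.664125/38 = 0.5964

F = 0.596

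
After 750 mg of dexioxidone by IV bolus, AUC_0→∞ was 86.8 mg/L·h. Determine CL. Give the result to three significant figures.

CL = Dose_iv / AUC_0→∞
   = 750 / 86.8 = 8.64055 L/h

CL = 8.64 L/h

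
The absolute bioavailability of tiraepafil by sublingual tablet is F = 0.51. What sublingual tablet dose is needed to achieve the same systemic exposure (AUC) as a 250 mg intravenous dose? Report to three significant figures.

D_sublingual = 490 mg

For equal systemic exposure: F × D_ev = D_iv
D_ev = D_iv / F = 250 / 0.51 = 490.196 mg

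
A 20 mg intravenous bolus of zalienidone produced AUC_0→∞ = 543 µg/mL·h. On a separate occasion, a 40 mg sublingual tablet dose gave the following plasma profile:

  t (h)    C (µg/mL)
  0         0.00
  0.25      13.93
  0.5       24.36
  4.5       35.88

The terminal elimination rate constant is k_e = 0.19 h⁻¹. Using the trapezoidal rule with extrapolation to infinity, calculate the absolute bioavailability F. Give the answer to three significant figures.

F = 0.291

Trapezoidal AUC_0→4.5 (sublingual tablet):
  [0→0.25]: (0.00+13.93)/2 × 0.25 = 1.74125
  [0.25→0.5]: (13.93+24.36)/2 × 0.25 = 4.78625
  [0.5→4.5]: (24.36+35.88)/2 × 4 = 120.48
  Sum = 127.0075 µg/mL·h
Tail: C_last/k_e = 35.88/0.19 = 188.842
AUC_0→∞ (sublingual tablet) = 127.0075 + 188.842 = 315.8495 µg/mL·h
F = (AUC_ev/D_ev)/(AUC_iv/D_iv) = (315.8495/40)/(543/20) = 7.8962375/27.15 = 0.2908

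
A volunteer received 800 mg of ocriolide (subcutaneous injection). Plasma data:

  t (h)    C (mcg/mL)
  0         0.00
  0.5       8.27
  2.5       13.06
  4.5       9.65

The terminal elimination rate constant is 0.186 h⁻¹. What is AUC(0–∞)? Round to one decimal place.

Trapezoidal AUC_0→4.5:
  [0→0.5]: (0.00+8.27)/2 × 0.5 = 2.0675
  [0.5→2.5]: (8.27+13.06)/2 × 2 = 21.33
  [2.5→4.5]: (13.06+9.65)/2 × 2 = 22.71
  Sum = 46.1075 mcg/mL·h
Extrapolated tail: C_last / k_e = 9.65 / 0.186 = 51.882
AUC_0→∞ = 46.1075 + 51.882 = 97.9895 mcg/mL·h

AUC = 98.0 mcg/mL·h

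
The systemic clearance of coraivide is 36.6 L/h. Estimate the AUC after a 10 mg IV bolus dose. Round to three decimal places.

AUC = 0.273 mg/L·h

AUC_0→∞ = Dose_iv / CL
        = 10 / 36.6 = 0.273224 mg/L·h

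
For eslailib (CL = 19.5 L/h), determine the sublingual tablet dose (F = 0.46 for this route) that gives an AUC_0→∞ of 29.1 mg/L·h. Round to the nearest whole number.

Dose = CL × AUC_0→∞ / F
     = 19.5 × 29.1 / 0.46 = 1233.59 mg

Dose = 1234 mg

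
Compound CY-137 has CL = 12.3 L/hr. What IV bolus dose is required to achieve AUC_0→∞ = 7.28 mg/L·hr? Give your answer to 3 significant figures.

Dose_iv = CL × AUC_0→∞
     = 12.3 × 7.28 = 89.544 mg

Dose = 89.5 mg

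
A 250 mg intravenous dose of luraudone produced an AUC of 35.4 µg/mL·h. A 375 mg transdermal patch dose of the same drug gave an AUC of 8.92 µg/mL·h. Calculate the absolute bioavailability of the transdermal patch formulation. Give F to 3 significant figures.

F = (AUC_ev / D_ev) / (AUC_iv / D_iv)
  = (8.92/375) / (35.4/250)
  = 0.0237867 / 0.1416 = 0.1680

F = 0.168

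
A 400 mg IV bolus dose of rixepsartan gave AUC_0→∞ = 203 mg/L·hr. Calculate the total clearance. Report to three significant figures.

CL = Dose_iv / AUC_0→∞
   = 400 / 203 = 1.97044 L/hr

CL = 1.97 L/hr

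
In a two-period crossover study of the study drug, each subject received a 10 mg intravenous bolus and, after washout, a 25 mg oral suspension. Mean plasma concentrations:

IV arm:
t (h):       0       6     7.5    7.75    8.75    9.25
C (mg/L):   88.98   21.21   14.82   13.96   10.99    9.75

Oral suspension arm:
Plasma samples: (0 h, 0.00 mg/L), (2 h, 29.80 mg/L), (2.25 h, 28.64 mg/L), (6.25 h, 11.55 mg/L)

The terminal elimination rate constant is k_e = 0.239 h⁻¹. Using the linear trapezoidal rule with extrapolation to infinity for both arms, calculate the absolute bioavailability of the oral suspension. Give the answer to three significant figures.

Trapezoidal AUC_0→9.25 (IV):
  [0→6]: (88.98+21.21)/2 × 6 = 330.57
  [6→7.5]: (21.21+14.82)/2 × 1.5 = 27.0225
  [7.5→7.75]: (14.82+13.96)/2 × 0.25 = 3.5975
  [7.75→8.75]: (13.96+10.99)/2 × 1 = 12.475
  [8.75→9.25]: (10.99+9.75)/2 × 0.5 = 5.185
  Sum = 378.85 mg/L·h
IV tail: 9.75/0.239 = 40.795; AUC_iv,0→∞ = 378.85 + 40.795 = 419.645 mg/L·h
Trapezoidal AUC_0→6.25 (oral suspension):
  [0→2]: (0.00+29.80)/2 × 2 = 29.8
  [2→2.25]: (29.80+28.64)/2 × 0.25 = 7.305
  [2.25→6.25]: (28.64+11.55)/2 × 4 = 80.38
  Sum = 117.485 mg/L·h
oral suspension tail: 11.55/0.239 = 48.326; AUC_ev,0→∞ = 117.485 + 48.326 = 165.811 mg/L·h
F = (AUC_ev/D_ev)/(AUC_iv/D_iv) = (165.811/25)/(419.645/10) = 6.63244/41.9645 = 0.1580

F = 0.158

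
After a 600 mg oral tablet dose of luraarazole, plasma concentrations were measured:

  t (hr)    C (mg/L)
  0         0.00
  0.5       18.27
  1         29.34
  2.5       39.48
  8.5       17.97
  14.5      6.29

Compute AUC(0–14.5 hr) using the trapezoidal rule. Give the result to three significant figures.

AUC = 313 mg/L·hr

Trapezoidal AUC_0→14.5:
  [0→0.5]: (0.00+18.27)/2 × 0.5 = 4.5675
  [0.5→1]: (18.27+29.34)/2 × 0.5 = 11.9025
  [1→2.5]: (29.34+39.48)/2 × 1.5 = 51.615
  [2.5→8.5]: (39.48+17.97)/2 × 6 = 172.35
  [8.5→14.5]: (17.97+6.29)/2 × 6 = 72.78
  Sum = 313.215 mg/L·hr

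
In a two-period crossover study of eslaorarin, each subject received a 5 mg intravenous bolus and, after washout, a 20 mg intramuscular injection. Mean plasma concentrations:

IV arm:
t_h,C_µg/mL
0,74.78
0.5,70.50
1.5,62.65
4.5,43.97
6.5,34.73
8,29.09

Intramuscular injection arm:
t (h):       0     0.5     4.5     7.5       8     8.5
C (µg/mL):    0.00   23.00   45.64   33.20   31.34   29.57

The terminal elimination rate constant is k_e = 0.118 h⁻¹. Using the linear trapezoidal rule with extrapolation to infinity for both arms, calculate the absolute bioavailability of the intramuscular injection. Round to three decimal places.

F = 0.214

Trapezoidal AUC_0→8 (IV):
  [0→0.5]: (74.78+70.50)/2 × 0.5 = 36.32
  [0.5→1.5]: (70.50+62.65)/2 × 1 = 66.575
  [1.5→4.5]: (62.65+43.97)/2 × 3 = 159.93
  [4.5→6.5]: (43.97+34.73)/2 × 2 = 78.7
  [6.5→8]: (34.73+29.09)/2 × 1.5 = 47.865
  Sum = 389.39 µg/mL·h
IV tail: 29.09/0.118 = 246.525; AUC_iv,0→∞ = 389.39 + 246.525 = 635.915 µg/mL·h
Trapezoidal AUC_0→8.5 (intramuscular injection):
  [0→0.5]: (0.00+23.00)/2 × 0.5 = 5.75
  [0.5→4.5]: (23.00+45.64)/2 × 4 = 137.28
  [4.5→7.5]: (45.64+33.20)/2 × 3 = 118.26
  [7.5→8]: (33.20+31.34)/2 × 0.5 = 16.135
  [8→8.5]: (31.34+29.57)/2 × 0.5 = 15.2275
  Sum = 292.6525 µg/mL·h
intramuscular injection tail: 29.57/0.118 = 250.593; AUC_ev,0→∞ = 292.6525 + 250.593 = 543.2455 µg/mL·h
F = (AUC_ev/D_ev)/(AUC_iv/D_iv) = (543.2455/20)/(635.915/5) = 27.162275/127.183 = 0.2136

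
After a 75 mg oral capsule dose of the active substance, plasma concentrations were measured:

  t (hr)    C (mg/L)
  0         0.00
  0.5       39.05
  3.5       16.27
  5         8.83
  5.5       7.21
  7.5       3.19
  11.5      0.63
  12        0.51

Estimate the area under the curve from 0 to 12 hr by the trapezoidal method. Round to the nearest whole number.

Trapezoidal AUC_0→12:
  [0→0.5]: (0.00+39.05)/2 × 0.5 = 9.7625
  [0.5→3.5]: (39.05+16.27)/2 × 3 = 82.98
  [3.5→5]: (16.27+8.83)/2 × 1.5 = 18.825
  [5→5.5]: (8.83+7.21)/2 × 0.5 = 4.01
  [5.5→7.5]: (7.21+3.19)/2 × 2 = 10.4
  [7.5→11.5]: (3.19+0.63)/2 × 4 = 7.64
  [11.5→12]: (0.63+0.51)/2 × 0.5 = 0.285
  Sum = 133.9025 mg/L·hr

AUC = 134 mg/L·hr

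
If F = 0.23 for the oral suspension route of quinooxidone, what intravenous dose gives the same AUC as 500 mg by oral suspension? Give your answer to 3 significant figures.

Systemic exposure from an extravascular dose = F × D_ev, so the equivalent IV dose is F × D_ev.
D_iv = F × D_ev = 0.23 × 500 = 115 mg

D_iv = 115 mg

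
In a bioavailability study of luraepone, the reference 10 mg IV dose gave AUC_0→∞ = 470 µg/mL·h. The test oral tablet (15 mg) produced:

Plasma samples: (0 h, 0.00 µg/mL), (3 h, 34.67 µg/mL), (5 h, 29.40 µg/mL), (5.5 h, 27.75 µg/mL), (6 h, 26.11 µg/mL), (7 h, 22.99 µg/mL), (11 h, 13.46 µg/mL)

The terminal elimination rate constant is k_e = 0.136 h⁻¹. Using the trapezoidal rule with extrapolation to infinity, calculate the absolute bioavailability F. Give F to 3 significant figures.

F = 0.483

Trapezoidal AUC_0→11 (oral tablet):
  [0→3]: (0.00+34.67)/2 × 3 = 52.005
  [3→5]: (34.67+29.40)/2 × 2 = 64.07
  [5→5.5]: (29.40+27.75)/2 × 0.5 = 14.2875
  [5.5→6]: (27.75+26.11)/2 × 0.5 = 13.465
  [6→7]: (26.11+22.99)/2 × 1 = 24.55
  [7→11]: (22.99+13.46)/2 × 4 = 72.9
  Sum = 241.2775 µg/mL·h
Tail: C_last/k_e = 13.46/0.136 = 98.971
AUC_0→∞ (oral tablet) = 241.2775 + 98.971 = 340.2485 µg/mL·h
F = (AUC_ev/D_ev)/(AUC_iv/D_iv) = (340.2485/15)/(470/10) = 22.6832/47 = 0.4826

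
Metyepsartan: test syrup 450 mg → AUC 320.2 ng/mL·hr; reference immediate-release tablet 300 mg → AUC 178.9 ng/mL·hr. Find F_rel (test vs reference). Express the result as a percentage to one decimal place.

F_rel = (AUC_test/D_test) / (AUC_ref/D_ref)
      = (320.2/450) / (178.9/300)
      = 0.711556 / 0.596333 = 1.1932 = 119.32%

F_rel = 119.3%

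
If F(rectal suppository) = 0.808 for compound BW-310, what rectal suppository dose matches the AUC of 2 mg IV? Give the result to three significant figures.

D_rectal = 2.48 mg

For equal systemic exposure: F × D_ev = D_iv
D_ev = D_iv / F = 2 / 0.808 = 2.47525 mg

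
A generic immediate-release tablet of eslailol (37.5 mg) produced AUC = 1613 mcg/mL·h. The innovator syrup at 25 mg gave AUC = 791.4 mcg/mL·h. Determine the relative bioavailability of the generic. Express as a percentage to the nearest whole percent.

F_rel = 136%

F_rel = (AUC_test/D_test) / (AUC_ref/D_ref)
      = (1613/37.5) / (791.4/25)
      = 43.0133 / 31.656 = 1.3588 = 135.88%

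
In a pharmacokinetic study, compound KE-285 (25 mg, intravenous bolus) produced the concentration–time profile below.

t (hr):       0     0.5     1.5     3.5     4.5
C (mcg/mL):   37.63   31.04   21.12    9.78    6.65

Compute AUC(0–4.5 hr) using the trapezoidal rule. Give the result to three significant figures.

AUC = 82.4 mcg/mL·hr

Trapezoidal AUC_0→4.5:
  [0→0.5]: (37.63+31.04)/2 × 0.5 = 17.1675
  [0.5→1.5]: (31.04+21.12)/2 × 1 = 26.08
  [1.5→3.5]: (21.12+9.78)/2 × 2 = 30.9
  [3.5→4.5]: (9.78+6.65)/2 × 1 = 8.215
  Sum = 82.3625 mcg/mL·hr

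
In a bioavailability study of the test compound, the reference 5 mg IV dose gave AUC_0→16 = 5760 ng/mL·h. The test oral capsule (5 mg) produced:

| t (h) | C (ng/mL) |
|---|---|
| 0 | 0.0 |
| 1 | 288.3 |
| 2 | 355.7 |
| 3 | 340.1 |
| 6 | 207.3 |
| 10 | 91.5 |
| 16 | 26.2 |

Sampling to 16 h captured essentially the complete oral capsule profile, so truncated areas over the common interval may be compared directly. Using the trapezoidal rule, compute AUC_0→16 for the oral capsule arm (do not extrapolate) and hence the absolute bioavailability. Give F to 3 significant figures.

Trapezoidal AUC_0→16 (oral capsule):
  [0→1]: (0.0+288.3)/2 × 1 = 144.15
  [1→2]: (288.3+355.7)/2 × 1 = 322.0
  [2→3]: (355.7+340.1)/2 × 1 = 347.9
  [3→6]: (340.1+207.3)/2 × 3 = 821.1
  [6→10]: (207.3+91.5)/2 × 4 = 597.6
  [10→16]: (91.5+26.2)/2 × 6 = 353.1
  Sum = 2585.85 ng/mL·h
F = (AUC_ev/D_ev)/(AUC_iv/D_iv) = (2585.85/5)/(5760/5) = 517.17/1152 = 0.4489

F = 0.449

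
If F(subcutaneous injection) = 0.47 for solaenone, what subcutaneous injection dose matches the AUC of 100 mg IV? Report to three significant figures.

For equal systemic exposure: F × D_ev = D_iv
D_ev = D_iv / F = 100 / 0.47 = 212.766 mg

D_subcutaneous = 213 mg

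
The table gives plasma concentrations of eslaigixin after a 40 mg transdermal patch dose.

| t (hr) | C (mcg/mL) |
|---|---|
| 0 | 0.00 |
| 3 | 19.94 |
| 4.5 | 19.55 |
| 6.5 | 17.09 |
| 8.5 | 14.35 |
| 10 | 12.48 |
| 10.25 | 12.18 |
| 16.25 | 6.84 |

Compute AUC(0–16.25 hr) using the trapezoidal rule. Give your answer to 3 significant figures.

Trapezoidal AUC_0→16.25:
  [0→3]: (0.00+19.94)/2 × 3 = 29.91
  [3→4.5]: (19.94+19.55)/2 × 1.5 = 29.6175
  [4.5→6.5]: (19.55+17.09)/2 × 2 = 36.64
  [6.5→8.5]: (17.09+14.35)/2 × 2 = 31.44
  [8.5→10]: (14.35+12.48)/2 × 1.5 = 20.1225
  [10→10.25]: (12.48+12.18)/2 × 0.25 = 3.0825
  [10.25→16.25]: (12.18+6.84)/2 × 6 = 57.06
  Sum = 207.8725 mcg/mL·hr

AUC = 208 mcg/mL·hr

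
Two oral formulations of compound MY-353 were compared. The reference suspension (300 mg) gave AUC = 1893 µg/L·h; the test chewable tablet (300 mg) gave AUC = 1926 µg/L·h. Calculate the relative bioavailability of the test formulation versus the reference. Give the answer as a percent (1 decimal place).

F_rel = (AUC_test/D_test) / (AUC_ref/D_ref)
      = (1926/300) / (1893/300)
      = 6.42 / 6.31 = 1.0174 = 101.74%

F_rel = 101.7%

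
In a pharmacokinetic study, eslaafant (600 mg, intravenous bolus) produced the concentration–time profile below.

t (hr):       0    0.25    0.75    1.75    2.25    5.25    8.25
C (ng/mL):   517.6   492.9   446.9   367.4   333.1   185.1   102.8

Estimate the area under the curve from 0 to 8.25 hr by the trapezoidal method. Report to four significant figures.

AUC = 2153 ng/mL·hr

Trapezoidal AUC_0→8.25:
  [0→0.25]: (517.6+492.9)/2 × 0.25 = 126.3125
  [0.25→0.75]: (492.9+446.9)/2 × 0.5 = 234.95
  [0.75→1.75]: (446.9+367.4)/2 × 1 = 407.15
  [1.75→2.25]: (367.4+333.1)/2 × 0.5 = 175.125
  [2.25→5.25]: (333.1+185.1)/2 × 3 = 777.3
  [5.25→8.25]: (185.1+102.8)/2 × 3 = 431.85
  Sum = 2152.6875 ng/mL·hr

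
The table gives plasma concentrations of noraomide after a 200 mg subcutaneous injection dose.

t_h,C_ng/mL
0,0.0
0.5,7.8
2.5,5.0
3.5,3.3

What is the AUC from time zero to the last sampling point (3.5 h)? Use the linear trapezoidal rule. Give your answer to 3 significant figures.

Trapezoidal AUC_0→3.5:
  [0→0.5]: (0.0+7.8)/2 × 0.5 = 1.95
  [0.5→2.5]: (7.8+5.0)/2 × 2 = 12.8
  [2.5→3.5]: (5.0+3.3)/2 × 1 = 4.15
  Sum = 18.9 ng/mL·h

AUC = 18.9 ng/mL·h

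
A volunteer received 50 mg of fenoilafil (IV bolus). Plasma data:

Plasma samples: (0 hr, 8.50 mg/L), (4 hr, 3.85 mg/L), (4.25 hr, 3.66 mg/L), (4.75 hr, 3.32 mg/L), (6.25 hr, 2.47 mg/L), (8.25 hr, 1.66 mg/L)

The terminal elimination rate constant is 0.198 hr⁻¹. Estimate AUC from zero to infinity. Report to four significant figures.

AUC = 44.24 mg/L·hr

Trapezoidal AUC_0→8.25:
  [0→4]: (8.50+3.85)/2 × 4 = 24.7
  [4→4.25]: (3.85+3.66)/2 × 0.25 = 0.93875
  [4.25→4.75]: (3.66+3.32)/2 × 0.5 = 1.745
  [4.75→6.25]: (3.32+2.47)/2 × 1.5 = 4.3425
  [6.25→8.25]: (2.47+1.66)/2 × 2 = 4.13
  Sum = 35.85625 mg/L·hr
Extrapolated tail: C_last / k_e = 1.66 / 0.198 = 8.384
AUC_0→∞ = 35.85625 + 8.384 = 44.24025 mg/L·hr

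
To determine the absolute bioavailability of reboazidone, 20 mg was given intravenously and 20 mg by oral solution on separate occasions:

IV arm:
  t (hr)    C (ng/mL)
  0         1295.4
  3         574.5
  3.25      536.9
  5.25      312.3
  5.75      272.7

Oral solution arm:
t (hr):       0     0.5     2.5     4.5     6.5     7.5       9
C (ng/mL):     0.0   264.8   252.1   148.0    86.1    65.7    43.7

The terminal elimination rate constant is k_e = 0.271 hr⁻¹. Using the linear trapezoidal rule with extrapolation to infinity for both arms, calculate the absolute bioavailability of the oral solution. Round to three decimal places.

F = 0.311

Trapezoidal AUC_0→5.75 (IV):
  [0→3]: (1295.4+574.5)/2 × 3 = 2804.85
  [3→3.25]: (574.5+536.9)/2 × 0.25 = 138.925
  [3.25→5.25]: (536.9+312.3)/2 × 2 = 849.2
  [5.25→5.75]: (312.3+272.7)/2 × 0.5 = 146.25
  Sum = 3939.225 ng/mL·hr
IV tail: 272.7/0.271 = 1006.273; AUC_iv,0→∞ = 3939.225 + 1006.273 = 4945.498 ng/mL·hr
Trapezoidal AUC_0→9 (oral solution):
  [0→0.5]: (0.0+264.8)/2 × 0.5 = 66.2
  [0.5→2.5]: (264.8+252.1)/2 × 2 = 516.9
  [2.5→4.5]: (252.1+148.0)/2 × 2 = 400.1
  [4.5→6.5]: (148.0+86.1)/2 × 2 = 234.1
  [6.5→7.5]: (86.1+65.7)/2 × 1 = 75.9
  [7.5→9]: (65.7+43.7)/2 × 1.5 = 82.05
  Sum = 1375.25 ng/mL·hr
oral solution tail: 43.7/0.271 = 161.255; AUC_ev,0→∞ = 1375.25 + 161.255 = 1536.505 ng/mL·hr
F = (AUC_ev/D_ev)/(AUC_iv/D_iv) = (1536.505/20)/(4945.498/20) = 76.82525/247.2749 = 0.3107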